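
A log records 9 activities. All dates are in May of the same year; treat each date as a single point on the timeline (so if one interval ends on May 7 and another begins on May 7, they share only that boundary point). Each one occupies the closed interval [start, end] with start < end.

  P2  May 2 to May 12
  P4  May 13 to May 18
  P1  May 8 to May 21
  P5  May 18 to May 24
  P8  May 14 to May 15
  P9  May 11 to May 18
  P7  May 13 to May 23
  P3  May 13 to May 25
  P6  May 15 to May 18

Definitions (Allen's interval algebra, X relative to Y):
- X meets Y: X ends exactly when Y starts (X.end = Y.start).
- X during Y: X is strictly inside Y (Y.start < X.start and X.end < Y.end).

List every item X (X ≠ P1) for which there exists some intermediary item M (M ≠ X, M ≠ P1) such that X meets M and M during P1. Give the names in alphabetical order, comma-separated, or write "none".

Target P1 = [May 8, May 21].
Intermediaries M with M during P1: P4, P6, P8, P9.
Via P4 — items with X meets P4: none.
Via P6 — items with X meets P6: P8.
Via P8 — items with X meets P8: none.
Via P9 — items with X meets P9: none.
Union: P8.

P8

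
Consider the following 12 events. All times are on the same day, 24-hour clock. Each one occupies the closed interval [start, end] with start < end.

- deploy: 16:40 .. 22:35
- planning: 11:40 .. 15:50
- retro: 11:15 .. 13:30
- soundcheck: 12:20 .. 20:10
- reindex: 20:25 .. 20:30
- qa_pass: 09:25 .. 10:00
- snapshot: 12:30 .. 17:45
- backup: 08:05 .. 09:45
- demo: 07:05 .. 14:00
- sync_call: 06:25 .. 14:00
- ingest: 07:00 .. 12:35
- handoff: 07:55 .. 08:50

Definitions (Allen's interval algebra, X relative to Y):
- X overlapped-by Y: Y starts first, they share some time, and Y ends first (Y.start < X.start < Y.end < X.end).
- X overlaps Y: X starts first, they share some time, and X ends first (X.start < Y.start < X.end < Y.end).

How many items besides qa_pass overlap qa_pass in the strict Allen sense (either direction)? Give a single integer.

Target qa_pass = [09:25, 10:00].
backup [08:05, 09:45] → overlaps → counts.
demo [07:05, 14:00] → contains → no.
deploy [16:40, 22:35] → after → no.
handoff [07:55, 08:50] → before → no.
ingest [07:00, 12:35] → contains → no.
planning [11:40, 15:50] → after → no.
reindex [20:25, 20:30] → after → no.
retro [11:15, 13:30] → after → no.
snapshot [12:30, 17:45] → after → no.
soundcheck [12:20, 20:10] → after → no.
sync_call [06:25, 14:00] → contains → no.
Total: 1.

1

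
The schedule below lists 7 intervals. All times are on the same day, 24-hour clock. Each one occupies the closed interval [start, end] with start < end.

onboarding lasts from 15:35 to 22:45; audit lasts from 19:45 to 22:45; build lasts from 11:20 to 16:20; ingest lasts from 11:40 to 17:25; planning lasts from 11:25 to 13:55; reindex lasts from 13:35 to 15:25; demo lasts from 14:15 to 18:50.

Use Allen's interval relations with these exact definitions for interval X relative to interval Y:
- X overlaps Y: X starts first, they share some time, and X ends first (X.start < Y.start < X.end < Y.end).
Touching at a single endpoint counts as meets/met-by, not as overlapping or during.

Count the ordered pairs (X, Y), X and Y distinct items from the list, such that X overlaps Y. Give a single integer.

Checking all 42 ordered pairs for relation 'overlaps'; matching pairs in alphabetical order:
(build, demo): build overlaps demo ✓
(build, ingest): build overlaps ingest ✓
(build, onboarding): build overlaps onboarding ✓
(demo, onboarding): demo overlaps onboarding ✓
(ingest, demo): ingest overlaps demo ✓
(ingest, onboarding): ingest overlaps onboarding ✓
(planning, ingest): planning overlaps ingest ✓
(planning, reindex): planning overlaps reindex ✓
(reindex, demo): reindex overlaps demo ✓
Count: 9.

9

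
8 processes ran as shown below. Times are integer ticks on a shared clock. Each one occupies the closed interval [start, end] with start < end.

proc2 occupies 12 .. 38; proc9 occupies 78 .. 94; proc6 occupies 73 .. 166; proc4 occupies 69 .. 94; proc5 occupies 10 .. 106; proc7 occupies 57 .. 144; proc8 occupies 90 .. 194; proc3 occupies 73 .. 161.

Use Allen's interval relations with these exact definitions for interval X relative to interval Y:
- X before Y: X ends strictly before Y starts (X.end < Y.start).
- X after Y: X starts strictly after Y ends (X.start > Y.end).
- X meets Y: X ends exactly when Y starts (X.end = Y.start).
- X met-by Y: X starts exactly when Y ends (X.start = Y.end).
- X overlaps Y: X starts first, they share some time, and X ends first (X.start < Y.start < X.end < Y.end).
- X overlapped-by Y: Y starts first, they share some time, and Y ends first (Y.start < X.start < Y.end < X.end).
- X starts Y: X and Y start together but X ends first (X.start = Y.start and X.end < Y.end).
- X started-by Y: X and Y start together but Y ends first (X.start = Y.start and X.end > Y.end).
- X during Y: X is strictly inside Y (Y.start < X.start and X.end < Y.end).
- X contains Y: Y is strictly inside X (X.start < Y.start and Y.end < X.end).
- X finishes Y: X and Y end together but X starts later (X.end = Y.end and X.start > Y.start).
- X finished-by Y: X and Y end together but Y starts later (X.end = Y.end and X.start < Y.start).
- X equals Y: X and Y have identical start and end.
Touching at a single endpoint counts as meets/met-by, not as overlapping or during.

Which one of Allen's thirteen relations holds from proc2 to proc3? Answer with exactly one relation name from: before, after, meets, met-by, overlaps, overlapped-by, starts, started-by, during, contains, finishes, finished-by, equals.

before

proc2 = [12, 38]; proc3 = [73, 161].
Compare endpoints: proc2.start < proc3.start, proc2.start < proc3.end, proc2.end < proc3.start, proc2.end < proc3.end.
That pattern is 'before'.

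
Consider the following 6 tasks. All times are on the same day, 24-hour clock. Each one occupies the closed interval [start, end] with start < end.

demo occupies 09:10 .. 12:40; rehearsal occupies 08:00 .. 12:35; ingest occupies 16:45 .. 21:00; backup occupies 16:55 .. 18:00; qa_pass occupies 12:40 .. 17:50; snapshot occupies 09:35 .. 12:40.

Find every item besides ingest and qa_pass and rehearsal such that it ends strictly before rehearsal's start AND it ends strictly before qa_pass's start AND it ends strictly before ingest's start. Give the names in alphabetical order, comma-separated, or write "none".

none

Conditions: its end is strictly before rehearsal's start (X.end < 08:00) AND its end is strictly before qa_pass's start (X.end < 12:40) AND its end is strictly before ingest's start (X.end < 16:45).
backup: end 18:00 < 08:00? ✗; end 18:00 < 12:40? ✗; end 18:00 < 16:45? ✗ → no.
demo: end 12:40 < 08:00? ✗; end 12:40 < 12:40? ✗; end 12:40 < 16:45? ✓ → no.
snapshot: end 12:40 < 08:00? ✗; end 12:40 < 12:40? ✗; end 12:40 < 16:45? ✓ → no.
Result: none.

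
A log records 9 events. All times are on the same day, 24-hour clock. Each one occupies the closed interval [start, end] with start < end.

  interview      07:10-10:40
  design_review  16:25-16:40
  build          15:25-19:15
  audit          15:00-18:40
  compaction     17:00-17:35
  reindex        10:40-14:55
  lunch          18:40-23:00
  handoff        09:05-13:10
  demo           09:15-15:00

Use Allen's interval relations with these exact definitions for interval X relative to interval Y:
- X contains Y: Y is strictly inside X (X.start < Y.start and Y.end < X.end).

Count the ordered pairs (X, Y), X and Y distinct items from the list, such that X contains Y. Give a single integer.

Checking all 72 ordered pairs for relation 'contains'; matching pairs in alphabetical order:
(audit, compaction): audit contains compaction ✓
(audit, design_review): audit contains design_review ✓
(build, compaction): build contains compaction ✓
(build, design_review): build contains design_review ✓
(demo, reindex): demo contains reindex ✓
Count: 5.

5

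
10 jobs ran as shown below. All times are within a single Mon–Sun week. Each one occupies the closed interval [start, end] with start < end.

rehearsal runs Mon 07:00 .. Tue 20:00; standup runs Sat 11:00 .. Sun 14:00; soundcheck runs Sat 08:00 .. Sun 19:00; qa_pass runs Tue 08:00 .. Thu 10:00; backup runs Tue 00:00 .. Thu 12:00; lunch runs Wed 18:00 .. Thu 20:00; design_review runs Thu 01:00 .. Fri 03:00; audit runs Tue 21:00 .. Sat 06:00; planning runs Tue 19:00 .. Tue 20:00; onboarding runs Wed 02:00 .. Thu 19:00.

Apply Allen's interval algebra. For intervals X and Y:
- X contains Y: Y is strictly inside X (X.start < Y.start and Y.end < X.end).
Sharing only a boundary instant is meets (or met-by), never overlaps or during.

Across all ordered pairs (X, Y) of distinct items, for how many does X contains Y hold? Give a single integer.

Checking all 90 ordered pairs for relation 'contains'; matching pairs in alphabetical order:
(audit, design_review): audit contains design_review ✓
(audit, lunch): audit contains lunch ✓
(audit, onboarding): audit contains onboarding ✓
(backup, planning): backup contains planning ✓
(backup, qa_pass): backup contains qa_pass ✓
(qa_pass, planning): qa_pass contains planning ✓
(soundcheck, standup): soundcheck contains standup ✓
Count: 7.

7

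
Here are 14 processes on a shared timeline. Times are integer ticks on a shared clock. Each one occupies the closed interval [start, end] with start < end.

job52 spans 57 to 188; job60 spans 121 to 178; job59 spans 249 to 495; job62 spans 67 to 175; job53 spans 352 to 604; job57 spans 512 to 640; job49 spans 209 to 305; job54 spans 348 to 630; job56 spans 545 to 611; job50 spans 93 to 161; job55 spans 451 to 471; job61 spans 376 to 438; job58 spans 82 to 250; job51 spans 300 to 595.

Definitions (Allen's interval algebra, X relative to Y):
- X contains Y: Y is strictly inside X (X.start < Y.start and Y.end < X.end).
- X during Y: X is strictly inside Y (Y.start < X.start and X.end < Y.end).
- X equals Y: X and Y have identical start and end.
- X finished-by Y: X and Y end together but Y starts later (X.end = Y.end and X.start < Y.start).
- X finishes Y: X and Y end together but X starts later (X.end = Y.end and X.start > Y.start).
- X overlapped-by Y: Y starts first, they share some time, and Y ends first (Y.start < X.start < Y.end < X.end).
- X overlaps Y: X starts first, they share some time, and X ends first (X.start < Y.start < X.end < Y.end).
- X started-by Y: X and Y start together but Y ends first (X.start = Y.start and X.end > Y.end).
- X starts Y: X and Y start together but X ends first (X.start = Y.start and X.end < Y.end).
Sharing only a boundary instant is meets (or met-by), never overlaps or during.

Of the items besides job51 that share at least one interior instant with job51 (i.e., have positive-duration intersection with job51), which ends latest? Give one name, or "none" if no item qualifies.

Target job51 = [300, 595].
job49 [209, 305] → overlaps → candidate.
job50 [93, 161] → before → excluded.
job52 [57, 188] → before → excluded.
job53 [352, 604] → overlapped-by → candidate.
job54 [348, 630] → overlapped-by → candidate.
job55 [451, 471] → during → candidate.
job56 [545, 611] → overlapped-by → candidate.
job57 [512, 640] → overlapped-by → candidate.
job58 [82, 250] → before → excluded.
job59 [249, 495] → overlaps → candidate.
job60 [121, 178] → before → excluded.
job61 [376, 438] → during → candidate.
job62 [67, 175] → before → excluded.
Among candidates, latest end is 640 → job57.

job57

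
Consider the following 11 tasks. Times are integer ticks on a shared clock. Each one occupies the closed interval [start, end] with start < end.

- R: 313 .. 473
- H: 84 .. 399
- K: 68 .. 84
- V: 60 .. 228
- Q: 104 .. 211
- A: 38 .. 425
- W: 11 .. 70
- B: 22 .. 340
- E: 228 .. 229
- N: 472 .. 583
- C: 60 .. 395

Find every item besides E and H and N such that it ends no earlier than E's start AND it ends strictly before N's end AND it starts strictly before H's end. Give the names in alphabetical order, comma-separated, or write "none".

Conditions: its end is no earlier than E's start (X.end >= 228) AND its end is strictly before N's end (X.end < 583) AND its start is strictly before H's end (X.start < 399).
A: end 425 >= 228? ✓; end 425 < 583? ✓; start 38 < 399? ✓ → yes.
B: end 340 >= 228? ✓; end 340 < 583? ✓; start 22 < 399? ✓ → yes.
C: end 395 >= 228? ✓; end 395 < 583? ✓; start 60 < 399? ✓ → yes.
K: end 84 >= 228? ✗; end 84 < 583? ✓; start 68 < 399? ✓ → no.
Q: end 211 >= 228? ✗; end 211 < 583? ✓; start 104 < 399? ✓ → no.
R: end 473 >= 228? ✓; end 473 < 583? ✓; start 313 < 399? ✓ → yes.
V: end 228 >= 228? ✓; end 228 < 583? ✓; start 60 < 399? ✓ → yes.
W: end 70 >= 228? ✗; end 70 < 583? ✓; start 11 < 399? ✓ → no.
Result: A, B, C, R, V.

A, B, C, R, V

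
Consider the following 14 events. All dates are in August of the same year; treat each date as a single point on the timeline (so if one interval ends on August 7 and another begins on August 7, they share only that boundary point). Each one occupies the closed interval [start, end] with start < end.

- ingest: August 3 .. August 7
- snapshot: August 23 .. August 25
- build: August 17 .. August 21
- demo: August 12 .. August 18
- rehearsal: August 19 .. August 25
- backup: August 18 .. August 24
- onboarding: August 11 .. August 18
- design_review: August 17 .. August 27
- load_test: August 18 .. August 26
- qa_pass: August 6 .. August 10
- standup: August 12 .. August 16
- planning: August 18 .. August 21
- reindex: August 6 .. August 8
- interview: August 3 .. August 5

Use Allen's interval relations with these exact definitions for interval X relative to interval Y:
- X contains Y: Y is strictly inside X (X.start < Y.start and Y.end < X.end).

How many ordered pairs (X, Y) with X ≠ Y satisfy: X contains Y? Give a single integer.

Checking all 182 ordered pairs for relation 'contains'; matching pairs in alphabetical order:
(design_review, backup): design_review contains backup ✓
(design_review, load_test): design_review contains load_test ✓
(design_review, planning): design_review contains planning ✓
(design_review, rehearsal): design_review contains rehearsal ✓
(design_review, snapshot): design_review contains snapshot ✓
(load_test, rehearsal): load_test contains rehearsal ✓
(load_test, snapshot): load_test contains snapshot ✓
(onboarding, standup): onboarding contains standup ✓
Count: 8.

8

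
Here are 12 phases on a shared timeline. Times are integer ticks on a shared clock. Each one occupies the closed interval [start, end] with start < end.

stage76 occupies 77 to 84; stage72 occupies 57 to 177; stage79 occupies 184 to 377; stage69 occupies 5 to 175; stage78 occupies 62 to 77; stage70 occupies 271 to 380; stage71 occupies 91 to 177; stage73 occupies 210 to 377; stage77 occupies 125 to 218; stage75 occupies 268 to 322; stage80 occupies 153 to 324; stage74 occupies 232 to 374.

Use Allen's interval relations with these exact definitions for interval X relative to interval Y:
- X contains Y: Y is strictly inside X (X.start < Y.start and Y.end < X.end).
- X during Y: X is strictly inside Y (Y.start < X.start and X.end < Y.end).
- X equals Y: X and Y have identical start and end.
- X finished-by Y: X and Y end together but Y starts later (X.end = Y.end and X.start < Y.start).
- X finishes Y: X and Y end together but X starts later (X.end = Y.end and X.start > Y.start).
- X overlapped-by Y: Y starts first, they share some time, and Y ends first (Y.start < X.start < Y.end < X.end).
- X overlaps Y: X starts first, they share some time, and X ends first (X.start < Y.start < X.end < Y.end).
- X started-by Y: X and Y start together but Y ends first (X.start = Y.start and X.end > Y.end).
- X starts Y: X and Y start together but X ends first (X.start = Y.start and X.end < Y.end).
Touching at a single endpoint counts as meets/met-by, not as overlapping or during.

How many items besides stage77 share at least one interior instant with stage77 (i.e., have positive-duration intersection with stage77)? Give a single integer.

6

Target stage77 = [125, 218].
stage69 [5, 175] → overlaps → counts.
stage70 [271, 380] → after → no.
stage71 [91, 177] → overlaps → counts.
stage72 [57, 177] → overlaps → counts.
stage73 [210, 377] → overlapped-by → counts.
stage74 [232, 374] → after → no.
stage75 [268, 322] → after → no.
stage76 [77, 84] → before → no.
stage78 [62, 77] → before → no.
stage79 [184, 377] → overlapped-by → counts.
stage80 [153, 324] → overlapped-by → counts.
Total: 6.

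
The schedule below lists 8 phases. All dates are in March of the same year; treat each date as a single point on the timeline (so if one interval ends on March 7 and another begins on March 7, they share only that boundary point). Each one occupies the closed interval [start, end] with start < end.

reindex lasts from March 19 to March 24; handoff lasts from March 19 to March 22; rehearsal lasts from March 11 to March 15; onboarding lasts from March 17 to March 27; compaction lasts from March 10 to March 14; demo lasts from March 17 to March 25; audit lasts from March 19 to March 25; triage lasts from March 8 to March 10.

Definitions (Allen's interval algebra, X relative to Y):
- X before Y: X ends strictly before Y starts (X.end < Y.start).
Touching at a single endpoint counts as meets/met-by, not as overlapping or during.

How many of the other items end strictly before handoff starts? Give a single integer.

Target handoff = [March 19, March 22].
audit [March 19, March 25] → started-by → no.
compaction [March 10, March 14] → before → counts.
demo [March 17, March 25] → contains → no.
onboarding [March 17, March 27] → contains → no.
rehearsal [March 11, March 15] → before → counts.
reindex [March 19, March 24] → started-by → no.
triage [March 8, March 10] → before → counts.
Total: 3.

3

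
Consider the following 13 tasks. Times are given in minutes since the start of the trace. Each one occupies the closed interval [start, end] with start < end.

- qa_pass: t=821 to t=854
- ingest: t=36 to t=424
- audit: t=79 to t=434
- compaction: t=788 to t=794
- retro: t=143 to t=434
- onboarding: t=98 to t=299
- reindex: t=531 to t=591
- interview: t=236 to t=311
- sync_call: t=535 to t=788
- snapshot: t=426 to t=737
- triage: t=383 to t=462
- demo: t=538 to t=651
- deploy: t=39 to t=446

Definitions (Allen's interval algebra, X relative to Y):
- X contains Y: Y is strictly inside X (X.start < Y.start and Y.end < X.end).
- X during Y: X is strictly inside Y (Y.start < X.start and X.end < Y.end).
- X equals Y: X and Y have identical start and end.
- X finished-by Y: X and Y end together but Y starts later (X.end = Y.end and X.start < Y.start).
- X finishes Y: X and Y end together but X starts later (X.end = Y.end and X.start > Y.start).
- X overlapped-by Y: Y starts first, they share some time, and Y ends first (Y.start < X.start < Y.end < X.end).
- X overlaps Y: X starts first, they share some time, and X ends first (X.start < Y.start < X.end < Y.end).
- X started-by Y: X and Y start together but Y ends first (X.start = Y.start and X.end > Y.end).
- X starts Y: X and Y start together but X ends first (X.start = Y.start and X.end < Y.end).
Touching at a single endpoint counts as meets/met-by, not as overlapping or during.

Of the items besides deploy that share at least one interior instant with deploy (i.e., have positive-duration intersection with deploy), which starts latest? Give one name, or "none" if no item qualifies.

snapshot

Target deploy = [t=39, t=446].
audit [t=79, t=434] → during → candidate.
compaction [t=788, t=794] → after → excluded.
demo [t=538, t=651] → after → excluded.
ingest [t=36, t=424] → overlaps → candidate.
interview [t=236, t=311] → during → candidate.
onboarding [t=98, t=299] → during → candidate.
qa_pass [t=821, t=854] → after → excluded.
reindex [t=531, t=591] → after → excluded.
retro [t=143, t=434] → during → candidate.
snapshot [t=426, t=737] → overlapped-by → candidate.
sync_call [t=535, t=788] → after → excluded.
triage [t=383, t=462] → overlapped-by → candidate.
Among candidates, latest start is t=426 → snapshot.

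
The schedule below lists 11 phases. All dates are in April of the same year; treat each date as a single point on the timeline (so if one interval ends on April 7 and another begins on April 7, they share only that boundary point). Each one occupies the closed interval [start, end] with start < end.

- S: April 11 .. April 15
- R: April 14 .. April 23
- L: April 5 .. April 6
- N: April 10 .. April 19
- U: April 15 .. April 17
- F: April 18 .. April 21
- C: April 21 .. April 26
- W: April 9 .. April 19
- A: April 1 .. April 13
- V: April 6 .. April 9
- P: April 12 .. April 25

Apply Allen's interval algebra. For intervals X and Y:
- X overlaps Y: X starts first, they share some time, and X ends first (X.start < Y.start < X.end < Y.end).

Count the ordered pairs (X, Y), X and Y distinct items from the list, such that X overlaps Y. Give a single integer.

Checking all 110 ordered pairs for relation 'overlaps'; matching pairs in alphabetical order:
(A, N): A overlaps N ✓
(A, P): A overlaps P ✓
(A, S): A overlaps S ✓
(A, W): A overlaps W ✓
(N, F): N overlaps F ✓
(N, P): N overlaps P ✓
(N, R): N overlaps R ✓
(P, C): P overlaps C ✓
(R, C): R overlaps C ✓
(S, P): S overlaps P ✓
(S, R): S overlaps R ✓
(W, F): W overlaps F ✓
(W, P): W overlaps P ✓
(W, R): W overlaps R ✓
Count: 14.

14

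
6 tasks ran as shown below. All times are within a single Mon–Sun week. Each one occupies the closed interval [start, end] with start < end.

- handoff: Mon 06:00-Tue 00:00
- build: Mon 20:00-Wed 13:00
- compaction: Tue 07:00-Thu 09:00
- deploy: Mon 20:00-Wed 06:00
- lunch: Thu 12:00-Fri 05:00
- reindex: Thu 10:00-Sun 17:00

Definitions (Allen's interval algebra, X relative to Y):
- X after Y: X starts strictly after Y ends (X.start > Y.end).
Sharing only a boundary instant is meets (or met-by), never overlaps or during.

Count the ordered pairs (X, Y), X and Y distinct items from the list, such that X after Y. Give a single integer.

Checking all 30 ordered pairs for relation 'after'; matching pairs in alphabetical order:
(compaction, handoff): compaction after handoff ✓
(lunch, build): lunch after build ✓
(lunch, compaction): lunch after compaction ✓
(lunch, deploy): lunch after deploy ✓
(lunch, handoff): lunch after handoff ✓
(reindex, build): reindex after build ✓
(reindex, compaction): reindex after compaction ✓
(reindex, deploy): reindex after deploy ✓
(reindex, handoff): reindex after handoff ✓
Count: 9.

9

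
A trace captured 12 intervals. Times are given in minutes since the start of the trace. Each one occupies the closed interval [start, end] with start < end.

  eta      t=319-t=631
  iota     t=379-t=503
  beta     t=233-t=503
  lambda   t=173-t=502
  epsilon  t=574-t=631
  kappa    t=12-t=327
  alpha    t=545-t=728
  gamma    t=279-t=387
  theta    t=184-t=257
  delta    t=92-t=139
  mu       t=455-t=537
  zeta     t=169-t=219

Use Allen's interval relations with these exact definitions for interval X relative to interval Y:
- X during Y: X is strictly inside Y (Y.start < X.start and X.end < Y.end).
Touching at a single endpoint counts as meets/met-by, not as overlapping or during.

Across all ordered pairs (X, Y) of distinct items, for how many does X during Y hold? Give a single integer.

9

Checking all 132 ordered pairs for relation 'during'; matching pairs in alphabetical order:
(delta, kappa): delta during kappa ✓
(epsilon, alpha): epsilon during alpha ✓
(gamma, beta): gamma during beta ✓
(gamma, lambda): gamma during lambda ✓
(iota, eta): iota during eta ✓
(mu, eta): mu during eta ✓
(theta, kappa): theta during kappa ✓
(theta, lambda): theta during lambda ✓
(zeta, kappa): zeta during kappa ✓
Count: 9.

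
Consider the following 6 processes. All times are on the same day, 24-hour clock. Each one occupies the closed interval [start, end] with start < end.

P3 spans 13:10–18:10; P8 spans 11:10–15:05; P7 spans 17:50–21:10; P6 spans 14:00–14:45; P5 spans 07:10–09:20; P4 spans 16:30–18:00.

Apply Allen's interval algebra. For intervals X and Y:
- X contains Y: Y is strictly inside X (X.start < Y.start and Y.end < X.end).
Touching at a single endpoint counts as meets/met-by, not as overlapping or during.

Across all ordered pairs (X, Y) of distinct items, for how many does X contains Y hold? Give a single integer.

Checking all 30 ordered pairs for relation 'contains'; matching pairs in alphabetical order:
(P3, P4): P3 contains P4 ✓
(P3, P6): P3 contains P6 ✓
(P8, P6): P8 contains P6 ✓
Count: 3.

3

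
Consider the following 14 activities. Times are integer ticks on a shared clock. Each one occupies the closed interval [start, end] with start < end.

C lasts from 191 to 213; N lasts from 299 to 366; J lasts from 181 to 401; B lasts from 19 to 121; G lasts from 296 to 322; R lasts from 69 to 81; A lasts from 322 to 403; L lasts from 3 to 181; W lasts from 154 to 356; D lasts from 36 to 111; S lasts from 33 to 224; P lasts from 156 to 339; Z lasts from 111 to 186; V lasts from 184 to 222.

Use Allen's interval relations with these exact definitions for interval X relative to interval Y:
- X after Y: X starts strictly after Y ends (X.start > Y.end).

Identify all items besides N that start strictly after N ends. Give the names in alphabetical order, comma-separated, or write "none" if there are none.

Target N = [299, 366].
A [322, 403] → overlapped-by → no.
B [19, 121] → before → no.
C [191, 213] → before → no.
D [36, 111] → before → no.
G [296, 322] → overlaps → no.
J [181, 401] → contains → no.
L [3, 181] → before → no.
P [156, 339] → overlaps → no.
R [69, 81] → before → no.
S [33, 224] → before → no.
V [184, 222] → before → no.
W [154, 356] → overlaps → no.
Z [111, 186] → before → no.
Result: none.

none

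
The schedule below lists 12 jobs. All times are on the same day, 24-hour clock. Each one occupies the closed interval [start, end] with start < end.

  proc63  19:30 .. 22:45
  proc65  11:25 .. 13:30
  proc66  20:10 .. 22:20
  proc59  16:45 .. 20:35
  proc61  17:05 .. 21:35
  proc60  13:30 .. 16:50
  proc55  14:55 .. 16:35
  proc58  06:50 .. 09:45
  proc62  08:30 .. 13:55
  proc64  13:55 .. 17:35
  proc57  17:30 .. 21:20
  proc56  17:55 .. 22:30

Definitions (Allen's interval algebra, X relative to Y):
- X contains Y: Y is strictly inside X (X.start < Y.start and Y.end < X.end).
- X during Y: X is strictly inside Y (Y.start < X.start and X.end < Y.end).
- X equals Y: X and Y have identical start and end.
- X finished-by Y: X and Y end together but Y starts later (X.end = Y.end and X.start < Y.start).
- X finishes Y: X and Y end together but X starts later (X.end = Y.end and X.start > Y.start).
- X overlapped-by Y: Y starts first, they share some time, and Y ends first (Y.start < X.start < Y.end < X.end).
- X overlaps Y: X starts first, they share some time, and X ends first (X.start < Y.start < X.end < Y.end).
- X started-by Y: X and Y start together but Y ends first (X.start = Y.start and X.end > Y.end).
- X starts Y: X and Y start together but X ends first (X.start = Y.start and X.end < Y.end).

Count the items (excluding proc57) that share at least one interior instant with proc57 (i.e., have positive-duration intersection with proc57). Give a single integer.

Target proc57 = [17:30, 21:20].
proc55 [14:55, 16:35] → before → no.
proc56 [17:55, 22:30] → overlapped-by → counts.
proc58 [06:50, 09:45] → before → no.
proc59 [16:45, 20:35] → overlaps → counts.
proc60 [13:30, 16:50] → before → no.
proc61 [17:05, 21:35] → contains → counts.
proc62 [08:30, 13:55] → before → no.
proc63 [19:30, 22:45] → overlapped-by → counts.
proc64 [13:55, 17:35] → overlaps → counts.
proc65 [11:25, 13:30] → before → no.
proc66 [20:10, 22:20] → overlapped-by → counts.
Total: 6.

6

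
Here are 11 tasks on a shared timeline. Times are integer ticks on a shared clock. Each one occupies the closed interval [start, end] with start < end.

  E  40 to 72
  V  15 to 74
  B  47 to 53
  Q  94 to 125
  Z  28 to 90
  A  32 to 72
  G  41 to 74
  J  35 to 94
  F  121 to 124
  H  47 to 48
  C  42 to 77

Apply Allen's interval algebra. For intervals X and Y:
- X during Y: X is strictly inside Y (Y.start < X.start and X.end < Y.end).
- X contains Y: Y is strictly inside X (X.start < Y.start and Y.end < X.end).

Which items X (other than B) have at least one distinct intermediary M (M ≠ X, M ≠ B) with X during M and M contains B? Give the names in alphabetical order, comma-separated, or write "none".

A, C, E, G, H

Target B = [47, 53].
Intermediaries M with M contains B: A, C, E, G, J, V, Z.
Via A — items with X during A: H.
Via C — items with X during C: H.
Via E — items with X during E: H.
Via G — items with X during G: H.
Via J — items with X during J: C, E, G, H.
Via V — items with X during V: A, E, H.
Via Z — items with X during Z: A, C, E, G, H.
Union: A, C, E, G, H.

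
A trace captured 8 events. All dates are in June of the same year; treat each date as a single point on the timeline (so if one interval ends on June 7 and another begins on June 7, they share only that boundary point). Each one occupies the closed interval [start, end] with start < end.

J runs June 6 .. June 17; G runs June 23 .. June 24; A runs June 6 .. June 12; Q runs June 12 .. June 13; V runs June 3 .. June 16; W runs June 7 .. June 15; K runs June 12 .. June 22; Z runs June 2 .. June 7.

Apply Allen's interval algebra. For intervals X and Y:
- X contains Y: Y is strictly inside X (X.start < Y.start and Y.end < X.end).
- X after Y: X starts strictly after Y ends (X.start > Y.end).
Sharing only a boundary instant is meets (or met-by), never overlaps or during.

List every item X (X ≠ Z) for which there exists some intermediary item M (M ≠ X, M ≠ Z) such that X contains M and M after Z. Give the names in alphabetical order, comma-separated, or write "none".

Target Z = [June 2, June 7].
Intermediaries M with M after Z: G, K, Q.
Via G — items with X contains G: none.
Via K — items with X contains K: none.
Via Q — items with X contains Q: J, V, W.
Union: J, V, W.

J, V, W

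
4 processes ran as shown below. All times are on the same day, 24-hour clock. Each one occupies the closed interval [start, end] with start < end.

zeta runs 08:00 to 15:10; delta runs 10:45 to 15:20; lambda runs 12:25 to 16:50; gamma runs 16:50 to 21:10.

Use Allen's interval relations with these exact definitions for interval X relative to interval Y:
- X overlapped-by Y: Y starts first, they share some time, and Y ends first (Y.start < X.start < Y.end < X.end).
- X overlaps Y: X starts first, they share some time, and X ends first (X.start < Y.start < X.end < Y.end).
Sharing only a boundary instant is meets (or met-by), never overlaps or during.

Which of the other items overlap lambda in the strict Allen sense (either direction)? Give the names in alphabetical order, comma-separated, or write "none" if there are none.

delta, zeta

Target lambda = [12:25, 16:50].
delta [10:45, 15:20] → overlaps → yes.
gamma [16:50, 21:10] → met-by → no.
zeta [08:00, 15:10] → overlaps → yes.
Result: delta, zeta.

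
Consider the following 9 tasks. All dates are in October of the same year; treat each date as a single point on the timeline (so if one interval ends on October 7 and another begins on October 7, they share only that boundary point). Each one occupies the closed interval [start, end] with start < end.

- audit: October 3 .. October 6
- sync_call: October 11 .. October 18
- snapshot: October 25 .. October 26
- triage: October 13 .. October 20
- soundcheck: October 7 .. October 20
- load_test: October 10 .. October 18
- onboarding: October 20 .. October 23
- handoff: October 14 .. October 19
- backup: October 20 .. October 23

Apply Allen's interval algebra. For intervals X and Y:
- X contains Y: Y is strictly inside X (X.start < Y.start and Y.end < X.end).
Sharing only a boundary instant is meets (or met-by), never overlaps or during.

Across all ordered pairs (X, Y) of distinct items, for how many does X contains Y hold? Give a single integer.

Checking all 72 ordered pairs for relation 'contains'; matching pairs in alphabetical order:
(soundcheck, handoff): soundcheck contains handoff ✓
(soundcheck, load_test): soundcheck contains load_test ✓
(soundcheck, sync_call): soundcheck contains sync_call ✓
(triage, handoff): triage contains handoff ✓
Count: 4.

4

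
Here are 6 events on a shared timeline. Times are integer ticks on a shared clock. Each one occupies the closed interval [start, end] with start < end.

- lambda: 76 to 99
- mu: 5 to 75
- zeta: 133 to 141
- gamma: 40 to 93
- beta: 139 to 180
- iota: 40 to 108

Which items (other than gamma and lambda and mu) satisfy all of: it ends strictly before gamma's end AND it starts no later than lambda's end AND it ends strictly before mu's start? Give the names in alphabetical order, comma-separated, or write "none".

none

Conditions: its end is strictly before gamma's end (X.end < 93) AND its start is no later than lambda's end (X.start <= 99) AND its end is strictly before mu's start (X.end < 5).
beta: end 180 < 93? ✗; start 139 <= 99? ✗; end 180 < 5? ✗ → no.
iota: end 108 < 93? ✗; start 40 <= 99? ✓; end 108 < 5? ✗ → no.
zeta: end 141 < 93? ✗; start 133 <= 99? ✗; end 141 < 5? ✗ → no.
Result: none.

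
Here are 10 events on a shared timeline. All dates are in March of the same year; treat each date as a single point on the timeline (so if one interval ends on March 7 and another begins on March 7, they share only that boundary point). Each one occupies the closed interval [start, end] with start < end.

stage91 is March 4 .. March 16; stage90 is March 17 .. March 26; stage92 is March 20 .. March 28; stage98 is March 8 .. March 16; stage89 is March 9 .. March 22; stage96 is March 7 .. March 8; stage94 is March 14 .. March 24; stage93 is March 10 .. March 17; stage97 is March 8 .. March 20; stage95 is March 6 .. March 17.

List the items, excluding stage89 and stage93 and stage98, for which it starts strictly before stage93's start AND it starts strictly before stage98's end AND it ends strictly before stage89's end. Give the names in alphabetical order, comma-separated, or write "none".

stage91, stage95, stage96, stage97

Conditions: its start is strictly before stage93's start (X.start < March 10) AND its start is strictly before stage98's end (X.start < March 16) AND its end is strictly before stage89's end (X.end < March 22).
stage90: start March 17 < March 10? ✗; start March 17 < March 16? ✗; end March 26 < March 22? ✗ → no.
stage91: start March 4 < March 10? ✓; start March 4 < March 16? ✓; end March 16 < March 22? ✓ → yes.
stage92: start March 20 < March 10? ✗; start March 20 < March 16? ✗; end March 28 < March 22? ✗ → no.
stage94: start March 14 < March 10? ✗; start March 14 < March 16? ✓; end March 24 < March 22? ✗ → no.
stage95: start March 6 < March 10? ✓; start March 6 < March 16? ✓; end March 17 < March 22? ✓ → yes.
stage96: start March 7 < March 10? ✓; start March 7 < March 16? ✓; end March 8 < March 22? ✓ → yes.
stage97: start March 8 < March 10? ✓; start March 8 < March 16? ✓; end March 20 < March 22? ✓ → yes.
Result: stage91, stage95, stage96, stage97.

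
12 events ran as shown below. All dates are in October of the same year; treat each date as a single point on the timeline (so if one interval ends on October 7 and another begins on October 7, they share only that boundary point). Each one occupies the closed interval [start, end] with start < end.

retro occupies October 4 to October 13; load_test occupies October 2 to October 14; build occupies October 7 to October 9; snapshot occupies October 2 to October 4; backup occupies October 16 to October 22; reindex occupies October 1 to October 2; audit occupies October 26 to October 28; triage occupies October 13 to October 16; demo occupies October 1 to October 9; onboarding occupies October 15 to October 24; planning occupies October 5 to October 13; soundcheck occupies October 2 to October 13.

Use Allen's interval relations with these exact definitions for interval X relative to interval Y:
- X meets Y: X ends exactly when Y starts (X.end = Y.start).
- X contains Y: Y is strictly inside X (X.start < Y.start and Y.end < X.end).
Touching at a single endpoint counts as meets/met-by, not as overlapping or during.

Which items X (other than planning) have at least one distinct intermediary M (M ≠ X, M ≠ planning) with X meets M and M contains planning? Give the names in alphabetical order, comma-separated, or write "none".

reindex

Target planning = [October 5, October 13].
Intermediaries M with M contains planning: load_test.
Via load_test — items with X meets load_test: reindex.
Union: reindex.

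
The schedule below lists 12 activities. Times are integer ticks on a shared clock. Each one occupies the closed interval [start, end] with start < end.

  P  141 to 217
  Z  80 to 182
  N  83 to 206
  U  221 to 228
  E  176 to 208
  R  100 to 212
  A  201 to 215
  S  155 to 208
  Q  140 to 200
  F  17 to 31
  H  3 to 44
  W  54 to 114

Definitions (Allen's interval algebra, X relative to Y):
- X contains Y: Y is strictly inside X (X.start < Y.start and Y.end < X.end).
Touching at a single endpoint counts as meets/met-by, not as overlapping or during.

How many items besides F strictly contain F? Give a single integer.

Target F = [17, 31].
A [201, 215] → after → no.
E [176, 208] → after → no.
H [3, 44] → contains → counts.
N [83, 206] → after → no.
P [141, 217] → after → no.
Q [140, 200] → after → no.
R [100, 212] → after → no.
S [155, 208] → after → no.
U [221, 228] → after → no.
W [54, 114] → after → no.
Z [80, 182] → after → no.
Total: 1.

1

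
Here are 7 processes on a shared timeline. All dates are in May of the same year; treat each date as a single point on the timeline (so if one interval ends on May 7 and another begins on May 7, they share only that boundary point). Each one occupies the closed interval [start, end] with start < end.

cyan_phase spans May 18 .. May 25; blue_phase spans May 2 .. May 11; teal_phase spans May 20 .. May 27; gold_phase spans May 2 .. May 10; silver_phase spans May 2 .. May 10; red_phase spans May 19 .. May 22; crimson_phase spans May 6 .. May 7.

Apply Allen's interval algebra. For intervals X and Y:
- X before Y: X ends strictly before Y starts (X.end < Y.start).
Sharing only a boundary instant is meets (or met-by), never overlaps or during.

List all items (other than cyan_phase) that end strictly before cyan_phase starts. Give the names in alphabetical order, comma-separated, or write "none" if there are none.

blue_phase, crimson_phase, gold_phase, silver_phase

Target cyan_phase = [May 18, May 25].
blue_phase [May 2, May 11] → before → yes.
crimson_phase [May 6, May 7] → before → yes.
gold_phase [May 2, May 10] → before → yes.
red_phase [May 19, May 22] → during → no.
silver_phase [May 2, May 10] → before → yes.
teal_phase [May 20, May 27] → overlapped-by → no.
Result: blue_phase, crimson_phase, gold_phase, silver_phase.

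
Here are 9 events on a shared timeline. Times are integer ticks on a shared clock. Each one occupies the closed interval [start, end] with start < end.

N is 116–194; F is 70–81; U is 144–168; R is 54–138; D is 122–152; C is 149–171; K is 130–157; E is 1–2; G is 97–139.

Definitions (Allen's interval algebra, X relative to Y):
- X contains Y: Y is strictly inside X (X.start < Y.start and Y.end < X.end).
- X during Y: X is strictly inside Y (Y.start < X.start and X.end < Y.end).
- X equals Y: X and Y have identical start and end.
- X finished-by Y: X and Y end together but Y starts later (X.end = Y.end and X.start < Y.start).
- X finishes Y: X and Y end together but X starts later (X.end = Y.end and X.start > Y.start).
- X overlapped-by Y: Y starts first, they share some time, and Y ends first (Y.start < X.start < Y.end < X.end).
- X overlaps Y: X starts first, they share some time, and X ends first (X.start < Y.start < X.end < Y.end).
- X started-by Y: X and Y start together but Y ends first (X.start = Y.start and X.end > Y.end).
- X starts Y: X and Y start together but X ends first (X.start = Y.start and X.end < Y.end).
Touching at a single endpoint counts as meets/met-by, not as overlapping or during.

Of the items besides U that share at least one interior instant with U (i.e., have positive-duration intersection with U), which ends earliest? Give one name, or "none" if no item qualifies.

Target U = [144, 168].
C [149, 171] → overlapped-by → candidate.
D [122, 152] → overlaps → candidate.
E [1, 2] → before → excluded.
F [70, 81] → before → excluded.
G [97, 139] → before → excluded.
K [130, 157] → overlaps → candidate.
N [116, 194] → contains → candidate.
R [54, 138] → before → excluded.
Among candidates, earliest end is 152 → D.

D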